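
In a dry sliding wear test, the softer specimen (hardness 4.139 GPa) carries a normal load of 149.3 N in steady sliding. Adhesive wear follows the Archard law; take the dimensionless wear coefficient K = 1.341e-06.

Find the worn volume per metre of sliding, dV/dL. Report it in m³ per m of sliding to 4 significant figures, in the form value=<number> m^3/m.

Intermediate values are displayed rounded. All working math runs at full precision, and a single final rounding: 4 significant digits.
Convert: Hardness H = 4.139 GPa = 4.139e+09 Pa.
In SI base units, W = 149.3 N, H = 4.139e+09 Pa, K = 1.341e-06.
The wear rate dV/dL = K·W/H, per unit distance: 1.341e-06 · 149.3 / 4.139e+09 = 4.837e-14 m³/m.

value=4.837e-14 m^3/m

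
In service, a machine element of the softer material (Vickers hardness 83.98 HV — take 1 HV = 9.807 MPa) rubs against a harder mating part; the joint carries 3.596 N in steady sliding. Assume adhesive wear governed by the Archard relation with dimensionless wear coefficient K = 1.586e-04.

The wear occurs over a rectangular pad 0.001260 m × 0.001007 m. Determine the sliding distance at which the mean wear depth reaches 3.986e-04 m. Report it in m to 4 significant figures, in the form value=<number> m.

value=730.3 m

The computation runs at full precision. Shown intermediates are rounded. Rounded once at the end: four significant figures.
Hardness H = 83.98 HV × 9.807 MPa/HV = 823.6 MPa = 8.236e+08 Pa.
Contact area A = 0.001260 m × 0.001007 m = 1.269e-06 m².
Working in SI base units: W = 3.596 N, H = 8.236e+08 Pa, K = 1.586e-04.
Allowed volume V_lim = h_lim·A = 3.986e-04 · 1.269e-06 = 5.058e-10 m³.
Thus life L = V_lim·H/(K·W) = 5.058e-10 · 8.236e+08 / (1.586e-04 · 3.596) = 730.3 m.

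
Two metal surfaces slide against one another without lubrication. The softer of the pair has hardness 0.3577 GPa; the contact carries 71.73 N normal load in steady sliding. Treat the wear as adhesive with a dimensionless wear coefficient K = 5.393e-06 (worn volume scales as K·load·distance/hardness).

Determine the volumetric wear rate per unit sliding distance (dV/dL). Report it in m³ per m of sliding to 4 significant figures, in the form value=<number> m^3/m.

The intermediates appear rounded — every step maintains full precision. Rounded once at the end to 4 significant figures.
Convert: Hardness H = 0.3577 GPa = 3.577e+08 Pa.
As SI base values: W = 71.73 N, H = 3.577e+08 Pa, K = 5.393e-06.
The wear rate dV/dL = K·W/H (independent of L): 5.393e-06 · 71.73 / 3.577e+08 = 1.081e-12 m³/m.

value=1.081e-12 m^3/m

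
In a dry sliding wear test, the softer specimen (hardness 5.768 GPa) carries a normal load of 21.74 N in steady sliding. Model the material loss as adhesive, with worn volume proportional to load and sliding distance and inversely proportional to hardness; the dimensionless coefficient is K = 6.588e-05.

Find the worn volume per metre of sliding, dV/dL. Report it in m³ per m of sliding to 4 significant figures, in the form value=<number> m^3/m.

value=2.483e-13 m^3/m

Intermediates appear rounded; all arithmetic maintains exact precision. Rounded once at the end to four significant figures.
Convert: Hardness H = 5.768 GPa = 5.768e+09 Pa.
Collected in SI base units: W = 21.74 N, H = 5.768e+09 Pa, K = 6.588e-05.
The wear rate dV/dL = K·W/H, per unit distance: 6.588e-05 · 21.74 / 5.768e+09 = 2.483e-13 m³/m.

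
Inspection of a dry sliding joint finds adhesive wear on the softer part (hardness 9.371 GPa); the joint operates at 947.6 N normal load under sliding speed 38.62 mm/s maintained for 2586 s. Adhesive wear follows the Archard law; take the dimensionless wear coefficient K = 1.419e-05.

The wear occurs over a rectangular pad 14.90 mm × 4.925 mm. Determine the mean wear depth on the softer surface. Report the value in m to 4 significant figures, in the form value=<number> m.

Intermediates are printed rounded — the computation keeps exact precision — rounded just once, at 4 significant digits.
Sliding speed v = 38.62 mm/s = 0.03862 m/s. Distance covered L = v·t = 0.03862 m/s × 2586 s = 99.87 m.
Hardness H = 9.371 GPa = 9.371e+09 Pa.
Pad sides 14.90 mm × 4.925 mm = 0.01490 m × 0.004925 m. Contact area A = 0.01490 m × 0.004925 m = 7.338e-05 m².
Restated in SI base units: W = 947.6 N, H = 9.371e+09 Pa, K = 1.419e-05.
Volume removed: V = K·W·L/H = 1.419e-05 · 947.6 · 99.87 / 9.371e+09 = 1.433e-10 m³.
Mean depth h = V/A = 1.433e-10 / 7.338e-05 = 1.953e-06 m.

value=1.953e-06 m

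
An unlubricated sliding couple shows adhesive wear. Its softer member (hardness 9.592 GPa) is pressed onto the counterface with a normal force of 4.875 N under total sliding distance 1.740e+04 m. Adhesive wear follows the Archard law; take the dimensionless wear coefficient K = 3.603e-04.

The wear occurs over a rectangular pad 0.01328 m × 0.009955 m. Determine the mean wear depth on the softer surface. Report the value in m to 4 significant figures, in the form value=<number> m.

Intermediates are displayed rounded; all arithmetic runs at full float precision. Rounded once at the end, at 4 significant figures.
Convert: Hardness H = 9.592 GPa = 9.592e+09 Pa.
Convert: Contact area A = 0.01328 m × 0.009955 m = 1.322e-04 m².
In SI base units, W = 4.875 N, H = 9.592e+09 Pa, K = 3.603e-04.
The Archard volume V = K·W·L/H = 3.603e-04 · 4.875 · 1.740e+04 / 9.592e+09 = 3.186e-09 m³.
Mean wear depth h = V/A = 3.186e-09 / 1.322e-04 = 2.410e-05 m.

value=2.410e-05 m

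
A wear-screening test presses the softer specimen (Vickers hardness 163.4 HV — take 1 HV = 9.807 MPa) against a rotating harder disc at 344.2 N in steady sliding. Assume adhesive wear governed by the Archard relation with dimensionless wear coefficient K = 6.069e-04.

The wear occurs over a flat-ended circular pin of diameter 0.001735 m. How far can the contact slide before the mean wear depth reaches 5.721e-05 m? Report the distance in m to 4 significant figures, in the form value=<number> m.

value=1.038 m

Every step runs at full float precision; intermediate values are displayed rounded; one final rounding to four significant figures.
Convert: Hardness H = 163.4 HV × 9.807 MPa/HV = 1602 MPa = 1.602e+09 Pa.
Convert: Contact area A = π·d²/4 = π·(0.001735 m)²/4 = 2.364e-06 m².
SI base units throughout: W = 344.2 N, H = 1.602e+09 Pa, K = 6.069e-04.
Allowed volume V_lim = h_lim·A = 5.721e-05 · 2.364e-06 = 1.353e-10 m³.
Thus life L = V_lim·H/(K·W) = 1.353e-10 · 1.602e+09 / (6.069e-04 · 344.2) = 1.038 m.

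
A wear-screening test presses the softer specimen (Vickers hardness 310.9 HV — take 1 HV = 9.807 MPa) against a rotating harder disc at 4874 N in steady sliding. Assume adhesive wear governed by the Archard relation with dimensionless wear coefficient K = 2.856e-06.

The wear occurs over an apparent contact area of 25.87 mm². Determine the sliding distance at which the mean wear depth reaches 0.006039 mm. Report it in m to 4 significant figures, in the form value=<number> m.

value=34.22 m

Intermediates are displayed rounded; every step maintains full float precision — one last rounding to 4 significant digits.
Hardness H = 310.9 HV × 9.807 MPa/HV = 3049 MPa = 3.049e+09 Pa.
Contact area A = 25.87 mm² = 2.587e-05 m².
Depth limit h_lim = 0.006039 mm = 6.039e-06 m.
Working in SI base units: W = 4874 N, H = 3.049e+09 Pa, K = 2.856e-06.
Allowed volume V_lim = h_lim·A = 6.039e-06 · 2.587e-05 = 1.562e-10 m³.
Thus life L = V_lim·H/(K·W) = 1.562e-10 · 3.049e+09 / (2.856e-06 · 4874) = 34.22 m.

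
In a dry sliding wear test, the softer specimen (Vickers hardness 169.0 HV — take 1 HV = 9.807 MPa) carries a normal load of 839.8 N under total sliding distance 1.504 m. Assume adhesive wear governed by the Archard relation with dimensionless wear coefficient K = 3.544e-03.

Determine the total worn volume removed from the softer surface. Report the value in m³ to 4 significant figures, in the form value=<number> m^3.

value=2.701e-09 m^3

Every step keeps full precision; shown intermediates are rounded. Rounded just once to 4 significant figures.
Convert: Hardness H = 169.0 HV × 9.807 MPa/HV = 1657 MPa = 1.657e+09 Pa.
Working in SI base units: W = 839.8 N, H = 1.657e+09 Pa, K = 3.544e-03.
Volume removed: V = K·W·L/H = 3.544e-03 · 839.8 · 1.504 / 1.657e+09 = 2.701e-09 m³.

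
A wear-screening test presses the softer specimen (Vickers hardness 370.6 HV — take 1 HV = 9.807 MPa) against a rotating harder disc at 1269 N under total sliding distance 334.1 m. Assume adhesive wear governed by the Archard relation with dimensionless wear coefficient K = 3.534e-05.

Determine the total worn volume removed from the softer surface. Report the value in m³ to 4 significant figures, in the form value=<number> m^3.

value=4.123e-09 m^3

Each operation keeps exact precision. Intermediates are printed rounded — one final rounding: 4 significant figures.
Convert: Hardness H = 370.6 HV × 9.807 MPa/HV = 3634 MPa = 3.634e+09 Pa.
As SI base values: W = 1269 N, H = 3.634e+09 Pa, K = 3.534e-05.
Archard volume V = K·W·L/H = 3.534e-05 · 1269 · 334.1 / 3.634e+09 = 4.123e-09 m³.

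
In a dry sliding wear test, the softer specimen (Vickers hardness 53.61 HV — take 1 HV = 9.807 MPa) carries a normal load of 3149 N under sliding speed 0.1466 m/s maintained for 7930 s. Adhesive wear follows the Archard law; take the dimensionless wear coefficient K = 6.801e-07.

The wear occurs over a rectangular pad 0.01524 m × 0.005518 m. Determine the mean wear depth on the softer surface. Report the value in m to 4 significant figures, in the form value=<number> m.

value=5.631e-05 m

Every step maintains full float precision — the intermediates are shown rounded; a single final rounding: 4 significant digits.
Path length L = v·t = 0.1466 m/s × 7930 s = 1163 m.
Hardness H = 53.61 HV × 9.807 MPa/HV = 525.8 MPa = 5.258e+08 Pa.
Contact area A = 0.01524 m × 0.005518 m = 8.409e-05 m².
Restated in SI base units: W = 3149 N, H = 5.258e+08 Pa, K = 6.801e-07.
Wear volume V = K·W·L/H = 6.801e-07 · 3149 · 1163 / 5.258e+08 = 4.736e-09 m³.
Mean depth h = V/A = 4.736e-09 / 8.409e-05 = 5.631e-05 m.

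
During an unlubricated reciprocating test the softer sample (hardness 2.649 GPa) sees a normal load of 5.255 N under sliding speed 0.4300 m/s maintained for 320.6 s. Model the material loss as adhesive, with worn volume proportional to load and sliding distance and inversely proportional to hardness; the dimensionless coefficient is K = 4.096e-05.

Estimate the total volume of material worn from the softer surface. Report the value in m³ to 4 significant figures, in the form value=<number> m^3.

The intermediates are printed rounded; each operation maintains exact precision. Rounded once at the end: four significant figures.
Convert: Sliding distance L = v·t = 0.4300 m/s × 320.6 s = 137.9 m.
Convert: Hardness H = 2.649 GPa = 2.649e+09 Pa.
In SI base units: W = 5.255 N, H = 2.649e+09 Pa, K = 4.096e-05.
By Archard's law, V = K·W·L/H = 4.096e-05 · 5.255 · 137.9 / 2.649e+09 = 1.120e-11 m³.

value=1.120e-11 m^3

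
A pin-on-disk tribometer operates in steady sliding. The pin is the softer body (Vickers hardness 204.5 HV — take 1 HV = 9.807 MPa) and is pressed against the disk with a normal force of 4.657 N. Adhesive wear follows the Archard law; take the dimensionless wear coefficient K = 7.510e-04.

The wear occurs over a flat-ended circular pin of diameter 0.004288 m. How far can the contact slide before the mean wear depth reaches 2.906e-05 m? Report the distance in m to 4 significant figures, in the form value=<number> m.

All working math carries exact precision — the intermediates are shown rounded; one last rounding to four significant figures.
Convert: Hardness H = 204.5 HV × 9.807 MPa/HV = 2006 MPa = 2.006e+09 Pa.
Convert: Contact area A = π·d²/4 = π·(0.004288 m)²/4 = 1.444e-05 m².
Expressed in SI base units: W = 4.657 N, H = 2.006e+09 Pa, K = 7.510e-04.
Permissible volume V_lim = h_lim·A = 2.906e-05 · 1.444e-05 = 4.197e-10 m³.
Thus life L = V_lim·H/(K·W) = 4.197e-10 · 2.006e+09 / (7.510e-04 · 4.657) = 240.6 m.

value=240.6 m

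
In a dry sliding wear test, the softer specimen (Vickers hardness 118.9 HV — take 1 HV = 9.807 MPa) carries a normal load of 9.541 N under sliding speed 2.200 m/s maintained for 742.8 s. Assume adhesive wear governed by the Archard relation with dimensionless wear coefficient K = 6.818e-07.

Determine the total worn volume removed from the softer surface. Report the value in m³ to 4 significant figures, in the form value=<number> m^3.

Intermediates are displayed rounded — each operation runs at full precision, and rounded once at the end to four significant figures.
Convert: Distance L = v·t = 2.200 m/s × 742.8 s = 1634 m.
Convert: Hardness H = 118.9 HV × 9.807 MPa/HV = 1166 MPa = 1.166e+09 Pa.
In SI base units, W = 9.541 N, H = 1.166e+09 Pa, K = 6.818e-07.
Archard relation: V = K·W·L/H = 6.818e-07 · 9.541 · 1634 / 1.166e+09 = 9.116e-12 m³.

value=9.116e-12 m^3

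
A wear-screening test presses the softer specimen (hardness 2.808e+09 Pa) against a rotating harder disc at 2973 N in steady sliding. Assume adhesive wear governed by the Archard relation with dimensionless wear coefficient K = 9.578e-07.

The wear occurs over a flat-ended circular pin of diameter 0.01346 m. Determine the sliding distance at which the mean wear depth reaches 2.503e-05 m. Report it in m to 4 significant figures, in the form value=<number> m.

value=3512 m

Intermediate values appear rounded; each operation holds full float precision. Rounded just once, at 4 significant digits.
Contact area A = π·d²/4 = π·(0.01346 m)²/4 = 1.423e-04 m².
Expressed in SI base units: W = 2973 N, H = 2.808e+09 Pa, K = 9.578e-07.
Wearable volume V_lim = h_lim·A = 2.503e-05 · 1.423e-04 = 3.562e-09 m³.
Inverting, life L = V_lim·H/(K·W) = 3.562e-09 · 2.808e+09 / (9.578e-07 · 2973) = 3512 m.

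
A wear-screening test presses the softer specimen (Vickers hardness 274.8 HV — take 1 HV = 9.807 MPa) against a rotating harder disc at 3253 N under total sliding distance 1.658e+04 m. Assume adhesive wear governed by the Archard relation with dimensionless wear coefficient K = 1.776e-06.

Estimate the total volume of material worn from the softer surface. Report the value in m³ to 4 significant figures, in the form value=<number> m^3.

value=3.554e-08 m^3

All working math runs at exact precision, and the intermediates appear rounded, and rounded once at the end to 4 significant digits.
Convert: Hardness H = 274.8 HV × 9.807 MPa/HV = 2695 MPa = 2.695e+09 Pa.
In SI base units, W = 3253 N, H = 2.695e+09 Pa, K = 1.776e-06.
Apply Archard: V = K·W·L/H = 1.776e-06 · 3253 · 1.658e+04 / 2.695e+09 = 3.554e-08 m³.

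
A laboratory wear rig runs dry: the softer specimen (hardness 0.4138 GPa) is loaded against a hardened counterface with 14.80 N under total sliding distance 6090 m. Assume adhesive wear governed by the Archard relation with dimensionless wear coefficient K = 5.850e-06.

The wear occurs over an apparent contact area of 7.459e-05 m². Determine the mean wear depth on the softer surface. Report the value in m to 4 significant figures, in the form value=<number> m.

value=1.708e-05 m

Each operation holds full precision. Intermediates are displayed rounded; one final rounding, at four significant figures.
Hardness H = 0.4138 GPa = 4.138e+08 Pa.
In SI base units, W = 14.80 N, H = 4.138e+08 Pa, K = 5.850e-06.
Volume removed: V = K·W·L/H = 5.850e-06 · 14.80 · 6090 / 4.138e+08 = 1.274e-09 m³.
Mean depth h = V/A = 1.274e-09 / 7.459e-05 = 1.708e-05 m.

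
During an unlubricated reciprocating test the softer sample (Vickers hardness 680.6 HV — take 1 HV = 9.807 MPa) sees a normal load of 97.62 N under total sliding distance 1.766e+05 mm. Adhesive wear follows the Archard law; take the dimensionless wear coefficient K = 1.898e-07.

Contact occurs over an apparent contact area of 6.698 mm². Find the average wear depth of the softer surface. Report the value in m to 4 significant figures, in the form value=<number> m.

value=7.319e-08 m

The computation runs at full precision; intermediate values appear rounded. Rounded just once to four significant digits.
Convert: Sliding distance L = 1.766e+05 mm = 176.6 m.
Convert: Hardness H = 680.6 HV × 9.807 MPa/HV = 6675 MPa = 6.675e+09 Pa.
Convert: Contact area A = 6.698 mm² = 6.698e-06 m².
In SI base units, W = 97.62 N, H = 6.675e+09 Pa, K = 1.898e-07.
The Archard volume V = K·W·L/H = 1.898e-07 · 97.62 · 176.6 / 6.675e+09 = 4.902e-13 m³.
Depth of wear h = V/A = 4.902e-13 / 6.698e-06 = 7.319e-08 m.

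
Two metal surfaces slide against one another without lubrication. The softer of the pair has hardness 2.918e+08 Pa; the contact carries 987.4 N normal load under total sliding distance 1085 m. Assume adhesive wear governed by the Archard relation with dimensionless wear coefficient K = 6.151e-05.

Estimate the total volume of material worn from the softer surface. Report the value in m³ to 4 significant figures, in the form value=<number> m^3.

value=2.258e-07 m^3

Each operation maintains exact precision — the intermediates are shown rounded; one final rounding, at 4 significant digits.
Collected in SI base units: W = 987.4 N, H = 2.918e+08 Pa, K = 6.151e-05.
Volume removed: V = K·W·L/H = 6.151e-05 · 987.4 · 1085 / 2.918e+08 = 2.258e-07 m³.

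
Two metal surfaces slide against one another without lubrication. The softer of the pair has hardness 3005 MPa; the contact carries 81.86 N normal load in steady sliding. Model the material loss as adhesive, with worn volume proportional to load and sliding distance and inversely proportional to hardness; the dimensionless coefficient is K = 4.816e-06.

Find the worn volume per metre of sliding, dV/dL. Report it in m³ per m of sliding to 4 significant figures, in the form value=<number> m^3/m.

value=1.312e-13 m^3/m

The intermediates are printed rounded; the computation carries full float precision — rounded just once to 4 significant figures.
Convert: Hardness H = 3005 MPa = 3.005e+09 Pa.
In SI base units: W = 81.86 N, H = 3.005e+09 Pa, K = 4.816e-06.
The wear rate dV/dL = K·W/H (no L dependence): 4.816e-06 · 81.86 / 3.005e+09 = 1.312e-13 m³/m.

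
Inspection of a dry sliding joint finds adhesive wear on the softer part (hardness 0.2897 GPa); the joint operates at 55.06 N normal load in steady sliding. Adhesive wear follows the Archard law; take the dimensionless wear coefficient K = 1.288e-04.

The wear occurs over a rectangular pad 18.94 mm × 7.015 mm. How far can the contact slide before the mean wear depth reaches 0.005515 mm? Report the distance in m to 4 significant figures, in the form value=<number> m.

All working math runs at full precision, and intermediates are printed rounded; rounded once at the end, at four significant digits.
Convert: Hardness H = 0.2897 GPa = 2.897e+08 Pa.
Convert: Pad sides 18.94 mm × 7.015 mm = 0.01894 m × 0.007015 m. Contact area A = 0.01894 m × 0.007015 m = 1.329e-04 m².
Convert: Depth limit h_lim = 0.005515 mm = 5.515e-06 m.
In SI base units: W = 55.06 N, H = 2.897e+08 Pa, K = 1.288e-04.
Allowed volume V_lim = h_lim·A = 5.515e-06 · 1.329e-04 = 7.327e-10 m³.
Thus life L = V_lim·H/(K·W) = 7.327e-10 · 2.897e+08 / (1.288e-04 · 55.06) = 29.93 m.

value=29.93 m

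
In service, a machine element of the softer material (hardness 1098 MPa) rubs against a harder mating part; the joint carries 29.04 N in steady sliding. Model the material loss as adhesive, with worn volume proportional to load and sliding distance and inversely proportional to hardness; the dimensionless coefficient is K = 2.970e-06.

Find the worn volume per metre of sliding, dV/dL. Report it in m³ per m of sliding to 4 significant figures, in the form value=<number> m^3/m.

value=7.855e-14 m^3/m

Printed values are rounded; the algebra keeps full float precision, and a single final rounding, at 4 significant digits.
Hardness H = 1098 MPa = 1.098e+09 Pa.
Collected in SI base units: W = 29.04 N, H = 1.098e+09 Pa, K = 2.970e-06.
The wear rate dV/dL = K·W/H, so: 2.970e-06 · 29.04 / 1.098e+09 = 7.855e-14 m³/m.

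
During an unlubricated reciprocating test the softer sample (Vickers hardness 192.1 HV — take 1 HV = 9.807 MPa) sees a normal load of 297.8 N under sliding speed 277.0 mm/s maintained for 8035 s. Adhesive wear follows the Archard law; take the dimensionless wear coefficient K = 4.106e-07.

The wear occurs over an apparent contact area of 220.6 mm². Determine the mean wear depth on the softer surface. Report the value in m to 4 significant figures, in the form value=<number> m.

The computation keeps exact precision — intermediates appear rounded, and rounded once at the end, at four significant figures.
Convert: Sliding speed v = 277.0 mm/s = 0.2770 m/s. The distance L = v·t = 0.2770 m/s × 8035 s = 2226 m.
Convert: Hardness H = 192.1 HV × 9.807 MPa/HV = 1884 MPa = 1.884e+09 Pa.
Convert: Contact area A = 220.6 mm² = 2.206e-04 m².
Collected in SI base units: W = 297.8 N, H = 1.884e+09 Pa, K = 4.106e-07.
Archard relation: V = K·W·L/H = 4.106e-07 · 297.8 · 2226 / 1.884e+09 = 1.445e-10 m³.
Depth of wear h = V/A = 1.445e-10 / 2.206e-04 = 6.548e-07 m.

value=6.548e-07 m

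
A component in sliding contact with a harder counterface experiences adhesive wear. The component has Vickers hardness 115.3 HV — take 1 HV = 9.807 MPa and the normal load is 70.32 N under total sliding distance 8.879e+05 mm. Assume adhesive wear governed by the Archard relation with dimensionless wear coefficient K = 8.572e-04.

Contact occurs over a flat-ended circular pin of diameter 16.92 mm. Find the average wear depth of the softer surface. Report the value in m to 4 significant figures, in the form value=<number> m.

The computation holds full precision, and quoted intermediates are rounded; one final rounding, at 4 significant figures.
Path length L = 8.879e+05 mm = 887.9 m.
Hardness H = 115.3 HV × 9.807 MPa/HV = 1131 MPa = 1.131e+09 Pa.
Pin diameter d = 16.92 mm = 0.01692 m. Contact area A = π·d²/4 = π·(0.01692 m)²/4 = 2.248e-04 m².
Working in SI base units: W = 70.32 N, H = 1.131e+09 Pa, K = 8.572e-04.
By Archard's law, V = K·W·L/H = 8.572e-04 · 70.32 · 887.9 / 1.131e+09 = 4.733e-08 m³.
Depth h = V/A = 4.733e-08 / 2.248e-04 = 2.105e-04 m.

value=2.105e-04 m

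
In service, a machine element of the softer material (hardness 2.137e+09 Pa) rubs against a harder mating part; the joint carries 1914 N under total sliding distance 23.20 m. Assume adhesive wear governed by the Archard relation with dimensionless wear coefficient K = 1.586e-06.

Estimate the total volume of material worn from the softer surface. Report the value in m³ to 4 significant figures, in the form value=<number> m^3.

All working math carries exact precision. Printed values are rounded; a single final rounding: 4 significant figures.
As SI base values: W = 1914 N, H = 2.137e+09 Pa, K = 1.586e-06.
By Archard's law, V = K·W·L/H = 1.586e-06 · 1914 · 23.20 / 2.137e+09 = 3.296e-11 m³.

value=3.296e-11 m^3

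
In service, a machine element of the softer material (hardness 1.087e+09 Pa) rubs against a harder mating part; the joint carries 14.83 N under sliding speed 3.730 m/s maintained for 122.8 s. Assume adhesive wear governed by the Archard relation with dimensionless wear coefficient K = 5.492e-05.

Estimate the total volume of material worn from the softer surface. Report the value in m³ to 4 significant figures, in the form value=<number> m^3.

value=3.432e-10 m^3

The intermediates are printed rounded; the computation runs at exact precision. Rounded just once: 4 significant figures.
Total distance L = v·t = 3.730 m/s × 122.8 s = 458.0 m.
In SI base units: W = 14.83 N, H = 1.087e+09 Pa, K = 5.492e-05.
The Archard volume V = K·W·L/H = 5.492e-05 · 14.83 · 458.0 / 1.087e+09 = 3.432e-10 m³.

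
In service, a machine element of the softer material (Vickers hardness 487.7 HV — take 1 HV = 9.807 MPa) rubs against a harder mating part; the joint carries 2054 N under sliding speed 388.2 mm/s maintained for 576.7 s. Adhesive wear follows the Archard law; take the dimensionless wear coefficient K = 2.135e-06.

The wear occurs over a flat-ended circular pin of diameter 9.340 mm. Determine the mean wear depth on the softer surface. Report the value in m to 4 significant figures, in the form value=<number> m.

The intermediates are displayed rounded. Each operation keeps exact precision. Rounded once at the end: four significant digits.
Sliding speed v = 388.2 mm/s = 0.3882 m/s. Distance covered L = v·t = 0.3882 m/s × 576.7 s = 223.9 m.
Hardness H = 487.7 HV × 9.807 MPa/HV = 4783 MPa = 4.783e+09 Pa.
Pin diameter d = 9.340 mm = 0.009340 m. Contact area A = π·d²/4 = π·(0.009340 m)²/4 = 6.851e-05 m².
Restated in SI base units: W = 2054 N, H = 4.783e+09 Pa, K = 2.135e-06.
Volume removed: V = K·W·L/H = 2.135e-06 · 2054 · 223.9 / 4.783e+09 = 2.053e-10 m³.
Mean depth h = V/A = 2.053e-10 / 6.851e-05 = 2.996e-06 m.

value=2.996e-06 m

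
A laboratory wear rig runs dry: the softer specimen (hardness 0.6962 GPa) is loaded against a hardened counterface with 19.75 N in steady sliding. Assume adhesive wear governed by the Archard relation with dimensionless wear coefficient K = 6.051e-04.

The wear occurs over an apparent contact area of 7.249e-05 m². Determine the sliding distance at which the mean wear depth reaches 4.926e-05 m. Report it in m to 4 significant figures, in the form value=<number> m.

value=208.0 m

The computation runs at full float precision, and the intermediates appear rounded — a lone final rounding: four significant figures.
Convert: Hardness H = 0.6962 GPa = 6.962e+08 Pa.
Working in SI base units: W = 19.75 N, H = 6.962e+08 Pa, K = 6.051e-04.
Allowed volume V_lim = h_lim·A = 4.926e-05 · 7.249e-05 = 3.571e-09 m³.
Thus life L = V_lim·H/(K·W) = 3.571e-09 · 6.962e+08 / (6.051e-04 · 19.75) = 208.0 m.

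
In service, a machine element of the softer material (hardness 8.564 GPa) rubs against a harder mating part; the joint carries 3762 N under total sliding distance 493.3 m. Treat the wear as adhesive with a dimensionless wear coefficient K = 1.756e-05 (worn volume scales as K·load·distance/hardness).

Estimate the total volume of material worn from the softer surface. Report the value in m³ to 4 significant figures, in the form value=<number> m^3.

All arithmetic holds exact precision — intermediate values are printed rounded — rounded just once: four significant digits.
Hardness H = 8.564 GPa = 8.564e+09 Pa.
SI base units throughout: W = 3762 N, H = 8.564e+09 Pa, K = 1.756e-05.
Wear volume V = K·W·L/H = 1.756e-05 · 3762 · 493.3 / 8.564e+09 = 3.805e-09 m³.

value=3.805e-09 m^3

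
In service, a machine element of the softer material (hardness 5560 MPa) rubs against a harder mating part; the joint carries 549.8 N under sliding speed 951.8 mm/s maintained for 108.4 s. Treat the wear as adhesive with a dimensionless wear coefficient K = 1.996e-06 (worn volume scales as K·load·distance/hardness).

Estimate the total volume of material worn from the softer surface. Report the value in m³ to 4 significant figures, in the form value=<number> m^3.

value=2.036e-11 m^3

Displayed values are rounded — the algebra keeps full float precision — one last rounding, at 4 significant figures.
Convert: Sliding speed v = 951.8 mm/s = 0.9518 m/s. Path length L = v·t = 0.9518 m/s × 108.4 s = 103.2 m.
Convert: Hardness H = 5560 MPa = 5.560e+09 Pa.
Expressed in SI base units: W = 549.8 N, H = 5.560e+09 Pa, K = 1.996e-06.
Volume removed: V = K·W·L/H = 1.996e-06 · 549.8 · 103.2 / 5.560e+09 = 2.036e-11 m³.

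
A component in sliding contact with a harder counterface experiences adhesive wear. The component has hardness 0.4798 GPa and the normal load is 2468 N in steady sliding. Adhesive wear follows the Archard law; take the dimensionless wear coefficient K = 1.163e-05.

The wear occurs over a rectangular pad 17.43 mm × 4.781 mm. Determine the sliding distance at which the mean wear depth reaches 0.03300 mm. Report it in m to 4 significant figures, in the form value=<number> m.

Shown intermediates are rounded; every step maintains full float precision; a single final rounding, at 4 significant digits.
Convert: Hardness H = 0.4798 GPa = 4.798e+08 Pa.
Convert: Pad sides 17.43 mm × 4.781 mm = 0.01743 m × 0.004781 m. Contact area A = 0.01743 m × 0.004781 m = 8.333e-05 m².
Convert: Depth limit h_lim = 0.03300 mm = 3.300e-05 m.
Restated in SI base units: W = 2468 N, H = 4.798e+08 Pa, K = 1.163e-05.
Permissible volume V_lim = h_lim·A = 3.300e-05 · 8.333e-05 = 2.750e-09 m³.
So the life L = V_lim·H/(K·W) = 2.750e-09 · 4.798e+08 / (1.163e-05 · 2468) = 45.97 m.

value=45.97 m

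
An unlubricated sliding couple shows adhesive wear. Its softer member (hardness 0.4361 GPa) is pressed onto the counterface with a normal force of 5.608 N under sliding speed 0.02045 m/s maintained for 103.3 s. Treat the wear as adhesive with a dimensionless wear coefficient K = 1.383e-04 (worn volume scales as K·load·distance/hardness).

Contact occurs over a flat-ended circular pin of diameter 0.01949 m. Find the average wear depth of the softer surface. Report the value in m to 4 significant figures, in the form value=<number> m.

value=1.259e-08 m

Displayed values are rounded — all arithmetic runs at full float precision. Rounded once at the end to four significant figures.
Convert: Distance L = v·t = 0.02045 m/s × 103.3 s = 2.112 m.
Convert: Hardness H = 0.4361 GPa = 4.361e+08 Pa.
Convert: Contact area A = π·d²/4 = π·(0.01949 m)²/4 = 2.983e-04 m².
In SI base units: W = 5.608 N, H = 4.361e+08 Pa, K = 1.383e-04.
Archard volume V = K·W·L/H = 1.383e-04 · 5.608 · 2.112 / 4.361e+08 = 3.757e-12 m³.
Depth h = V/A = 3.757e-12 / 2.983e-04 = 1.259e-08 m.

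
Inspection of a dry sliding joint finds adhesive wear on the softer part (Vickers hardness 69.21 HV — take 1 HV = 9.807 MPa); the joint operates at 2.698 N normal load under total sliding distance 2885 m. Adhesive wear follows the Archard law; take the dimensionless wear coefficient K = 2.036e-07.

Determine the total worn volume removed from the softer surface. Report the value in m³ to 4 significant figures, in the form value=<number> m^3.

Quoted intermediates are rounded, and all working math keeps exact precision; rounded once at the end: four significant digits.
Hardness H = 69.21 HV × 9.807 MPa/HV = 678.7 MPa = 6.787e+08 Pa.
Working in SI base units: W = 2.698 N, H = 6.787e+08 Pa, K = 2.036e-07.
Worn volume V = K·W·L/H = 2.036e-07 · 2.698 · 2885 / 6.787e+08 = 2.335e-12 m³.

value=2.335e-12 m^3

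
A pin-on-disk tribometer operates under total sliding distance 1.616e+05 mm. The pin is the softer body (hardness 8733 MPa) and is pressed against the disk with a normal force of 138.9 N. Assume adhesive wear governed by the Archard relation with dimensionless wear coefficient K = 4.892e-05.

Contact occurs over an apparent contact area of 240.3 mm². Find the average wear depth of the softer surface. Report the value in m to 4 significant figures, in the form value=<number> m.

Every step maintains full precision — shown intermediates are rounded — one last rounding, at four significant digits.
Distance covered L = 1.616e+05 mm = 161.6 m.
Hardness H = 8733 MPa = 8.733e+09 Pa.
Contact area A = 240.3 mm² = 2.403e-04 m².
As SI base values: W = 138.9 N, H = 8.733e+09 Pa, K = 4.892e-05.
The Archard volume V = K·W·L/H = 4.892e-05 · 138.9 · 161.6 / 8.733e+09 = 1.257e-10 m³.
Average depth h = V/A = 1.257e-10 / 2.403e-04 = 5.233e-07 m.

value=5.233e-07 m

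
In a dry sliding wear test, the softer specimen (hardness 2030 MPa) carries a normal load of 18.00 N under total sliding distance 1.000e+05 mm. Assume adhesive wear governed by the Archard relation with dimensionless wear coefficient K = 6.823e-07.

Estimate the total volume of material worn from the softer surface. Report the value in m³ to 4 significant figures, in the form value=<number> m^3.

The algebra keeps full float precision, and intermediate values appear rounded, and one last rounding to 4 significant digits.
Convert: Total distance L = 1.000e+05 mm = 100.0 m.
Convert: Hardness H = 2030 MPa = 2.030e+09 Pa.
In SI base units, W = 18.00 N, H = 2.030e+09 Pa, K = 6.823e-07.
Apply Archard: V = K·W·L/H = 6.823e-07 · 18.00 · 100.0 / 2.030e+09 = 6.050e-13 m³.

value=6.050e-13 m^3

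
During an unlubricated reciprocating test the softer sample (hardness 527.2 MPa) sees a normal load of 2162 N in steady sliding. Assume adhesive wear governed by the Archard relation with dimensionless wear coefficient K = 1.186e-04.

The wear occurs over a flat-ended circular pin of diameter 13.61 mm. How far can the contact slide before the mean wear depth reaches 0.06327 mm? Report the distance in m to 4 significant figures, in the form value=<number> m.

The intermediates appear rounded. Each operation maintains exact precision, and rounded just once to 4 significant digits.
Hardness H = 527.2 MPa = 5.272e+08 Pa.
Pin diameter d = 13.61 mm = 0.01361 m. Contact area A = π·d²/4 = π·(0.01361 m)²/4 = 1.455e-04 m².
Depth limit h_lim = 0.06327 mm = 6.327e-05 m.
In SI base units: W = 2162 N, H = 5.272e+08 Pa, K = 1.186e-04.
Wearable volume V_lim = h_lim·A = 6.327e-05 · 1.455e-04 = 9.205e-09 m³.
Sliding life L = V_lim·H/(K·W) = 9.205e-09 · 5.272e+08 / (1.186e-04 · 2162) = 18.93 m.

value=18.93 m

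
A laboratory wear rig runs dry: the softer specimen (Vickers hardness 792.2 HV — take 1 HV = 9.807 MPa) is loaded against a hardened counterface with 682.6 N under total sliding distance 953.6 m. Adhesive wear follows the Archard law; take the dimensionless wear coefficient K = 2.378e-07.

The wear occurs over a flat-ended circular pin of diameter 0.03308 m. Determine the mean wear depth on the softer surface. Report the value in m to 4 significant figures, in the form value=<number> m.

value=2.318e-08 m

Intermediate values are printed rounded. Every step runs at full precision — a single final rounding: four significant digits.
Hardness H = 792.2 HV × 9.807 MPa/HV = 7769 MPa = 7.769e+09 Pa.
Contact area A = π·d²/4 = π·(0.03308 m)²/4 = 8.595e-04 m².
As SI base values: W = 682.6 N, H = 7.769e+09 Pa, K = 2.378e-07.
Archard volume V = K·W·L/H = 2.378e-07 · 682.6 · 953.6 / 7.769e+09 = 1.992e-11 m³.
Depth of wear h = V/A = 1.992e-11 / 8.595e-04 = 2.318e-08 m.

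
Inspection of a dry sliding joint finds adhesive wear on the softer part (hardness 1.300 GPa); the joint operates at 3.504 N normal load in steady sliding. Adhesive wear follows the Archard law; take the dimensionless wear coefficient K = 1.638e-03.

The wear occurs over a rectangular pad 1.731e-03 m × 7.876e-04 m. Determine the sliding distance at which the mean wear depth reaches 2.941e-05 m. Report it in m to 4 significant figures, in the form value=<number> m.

value=9.082 m

All arithmetic runs at full float precision — intermediates are shown rounded. Rounded just once, at four significant digits.
Convert: Hardness H = 1.300 GPa = 1.300e+09 Pa.
Convert: Contact area A = 1.731e-03 m × 7.876e-04 m = 1.363e-06 m².
Restated in SI base units: W = 3.504 N, H = 1.300e+09 Pa, K = 1.638e-03.
At the depth limit, V_lim = h_lim·A = 2.941e-05 · 1.363e-06 = 4.010e-11 m³.
Sliding life L = V_lim·H/(K·W) = 4.010e-11 · 1.300e+09 / (1.638e-03 · 3.504) = 9.082 m.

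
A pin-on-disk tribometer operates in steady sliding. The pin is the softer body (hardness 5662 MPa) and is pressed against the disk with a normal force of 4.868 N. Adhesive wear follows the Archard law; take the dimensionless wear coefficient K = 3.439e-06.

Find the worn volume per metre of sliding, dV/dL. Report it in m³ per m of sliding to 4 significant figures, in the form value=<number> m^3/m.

Shown intermediates are rounded, and each operation carries exact precision; rounded once at the end to 4 significant digits.
Convert: Hardness H = 5662 MPa = 5.662e+09 Pa.
In SI base units: W = 4.868 N, H = 5.662e+09 Pa, K = 3.439e-06.
Rate of wear dV/dL = K·W/H: 3.439e-06 · 4.868 / 5.662e+09 = 2.957e-15 m³/m.

value=2.957e-15 m^3/m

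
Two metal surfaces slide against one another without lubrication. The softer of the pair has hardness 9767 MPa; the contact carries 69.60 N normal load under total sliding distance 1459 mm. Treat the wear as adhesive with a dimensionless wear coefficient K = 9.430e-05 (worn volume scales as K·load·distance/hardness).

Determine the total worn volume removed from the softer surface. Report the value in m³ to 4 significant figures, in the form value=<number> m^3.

Intermediates are displayed rounded — the algebra carries exact precision — one last rounding to four significant figures.
Total distance L = 1459 mm = 1.459 m.
Hardness H = 9767 MPa = 9.767e+09 Pa.
Restated in SI base units: W = 69.60 N, H = 9.767e+09 Pa, K = 9.430e-05.
Archard volume V = K·W·L/H = 9.430e-05 · 69.60 · 1.459 / 9.767e+09 = 9.804e-13 m³.

value=9.804e-13 m^3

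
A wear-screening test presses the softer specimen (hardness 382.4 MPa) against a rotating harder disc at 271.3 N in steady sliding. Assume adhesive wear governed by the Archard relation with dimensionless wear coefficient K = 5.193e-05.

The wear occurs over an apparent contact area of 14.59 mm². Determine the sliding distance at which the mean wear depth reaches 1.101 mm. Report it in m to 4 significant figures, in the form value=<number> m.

value=436.0 m

Every step holds full float precision — intermediates appear rounded. Rounded once at the end to 4 significant figures.
Hardness H = 382.4 MPa = 3.824e+08 Pa.
Contact area A = 14.59 mm² = 1.459e-05 m².
Depth limit h_lim = 1.101 mm = 0.001101 m.
Working in SI base units: W = 271.3 N, H = 3.824e+08 Pa, K = 5.193e-05.
Volume at the limit: V_lim = h_lim·A = 0.001101 · 1.459e-05 = 1.606e-08 m³.
Inverting, life L = V_lim·H/(K·W) = 1.606e-08 · 3.824e+08 / (5.193e-05 · 271.3) = 436.0 m.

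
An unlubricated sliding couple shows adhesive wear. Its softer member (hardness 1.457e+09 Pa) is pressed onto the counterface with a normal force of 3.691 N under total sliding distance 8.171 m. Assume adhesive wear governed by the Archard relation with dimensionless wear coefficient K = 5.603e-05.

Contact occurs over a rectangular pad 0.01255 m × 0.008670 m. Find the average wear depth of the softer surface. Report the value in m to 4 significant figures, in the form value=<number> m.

value=1.066e-08 m

Quoted intermediates are rounded. The algebra maintains full float precision; rounded just once, at 4 significant figures.
Convert: Contact area A = 0.01255 m × 0.008670 m = 1.088e-04 m².
Collected in SI base units: W = 3.691 N, H = 1.457e+09 Pa, K = 5.603e-05.
Archard volume V = K·W·L/H = 5.603e-05 · 3.691 · 8.171 / 1.457e+09 = 1.160e-12 m³.
Depth h = V/A = 1.160e-12 / 1.088e-04 = 1.066e-08 m.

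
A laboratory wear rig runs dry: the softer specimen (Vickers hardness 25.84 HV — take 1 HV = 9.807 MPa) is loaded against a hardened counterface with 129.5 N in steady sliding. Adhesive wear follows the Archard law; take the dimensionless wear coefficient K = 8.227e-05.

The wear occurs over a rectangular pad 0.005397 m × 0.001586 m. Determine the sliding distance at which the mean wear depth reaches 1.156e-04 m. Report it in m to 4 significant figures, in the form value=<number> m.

Intermediate values are shown rounded — all working math runs at full float precision — rounded once at the end, at 4 significant digits.
Hardness H = 25.84 HV × 9.807 MPa/HV = 253.4 MPa = 2.534e+08 Pa.
Contact area A = 0.005397 m × 0.001586 m = 8.560e-06 m².
SI base units throughout: W = 129.5 N, H = 2.534e+08 Pa, K = 8.227e-05.
Permissible volume V_lim = h_lim·A = 1.156e-04 · 8.560e-06 = 9.895e-10 m³.
So the life L = V_lim·H/(K·W) = 9.895e-10 · 2.534e+08 / (8.227e-05 · 129.5) = 23.54 m.

value=23.54 m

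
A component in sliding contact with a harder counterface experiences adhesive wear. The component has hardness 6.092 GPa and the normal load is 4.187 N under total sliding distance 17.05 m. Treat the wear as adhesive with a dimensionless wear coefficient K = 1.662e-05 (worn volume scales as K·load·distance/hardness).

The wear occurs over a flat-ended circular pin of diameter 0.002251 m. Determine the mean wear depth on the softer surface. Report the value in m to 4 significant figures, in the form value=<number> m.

Shown intermediates are rounded, and the computation carries full float precision — one final rounding, at 4 significant digits.
Convert: Hardness H = 6.092 GPa = 6.092e+09 Pa.
Convert: Contact area A = π·d²/4 = π·(0.002251 m)²/4 = 3.980e-06 m².
In SI base units: W = 4.187 N, H = 6.092e+09 Pa, K = 1.662e-05.
By Archard's law, V = K·W·L/H = 1.662e-05 · 4.187 · 17.05 / 6.092e+09 = 1.948e-13 m³.
Wear depth h = V/A = 1.948e-13 / 3.980e-06 = 4.894e-08 m.

value=4.894e-08 m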